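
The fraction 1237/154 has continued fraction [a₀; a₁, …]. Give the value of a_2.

⌊1237/154⌋ = 8, remainder 5
⌊154/5⌋ = 30, remainder 4
⌊5/4⌋ = 1, remainder 1

1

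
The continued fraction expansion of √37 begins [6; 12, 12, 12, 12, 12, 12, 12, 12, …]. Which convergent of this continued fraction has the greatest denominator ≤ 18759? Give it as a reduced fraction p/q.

10657/1752

a_0 = 6: 6/1  (≤ bound)
a_1 = 12: 73/12  (≤ bound)
a_2 = 12: 882/145  (≤ bound)
a_3 = 12: 10657/1752  (≤ bound)
a_4 = 12: 128766/21169  (> 18759, stop)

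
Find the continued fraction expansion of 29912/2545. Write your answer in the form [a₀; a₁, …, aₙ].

29912 ÷ 2545 → quotient 11, remainder 1917
2545 ÷ 1917 → quotient 1, remainder 628
1917 ÷ 628 → quotient 3, remainder 33
628 ÷ 33 → quotient 19, remainder 1
33 ÷ 1 → quotient 33, remainder 0

[11; 1, 3, 19, 33]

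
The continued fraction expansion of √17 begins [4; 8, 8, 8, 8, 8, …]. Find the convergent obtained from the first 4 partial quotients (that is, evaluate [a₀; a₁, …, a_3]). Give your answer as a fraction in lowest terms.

2177/528

a_0 = 4: 4/1
a_1 = 8: 33/8
a_2 = 8: 268/65
a_3 = 8: 2177/528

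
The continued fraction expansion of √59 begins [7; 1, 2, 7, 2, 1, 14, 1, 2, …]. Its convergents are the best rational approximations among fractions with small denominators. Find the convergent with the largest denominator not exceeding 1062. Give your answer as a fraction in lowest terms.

7781/1013

a_0 = 7: 7/1  (≤ bound)
a_1 = 1: 8/1  (≤ bound)
a_2 = 2: 23/3  (≤ bound)
a_3 = 7: 169/22  (≤ bound)
a_4 = 2: 361/47  (≤ bound)
a_5 = 1: 530/69  (≤ bound)
a_6 = 14: 7781/1013  (≤ bound)
a_7 = 1: 8311/1082  (> 1062, stop)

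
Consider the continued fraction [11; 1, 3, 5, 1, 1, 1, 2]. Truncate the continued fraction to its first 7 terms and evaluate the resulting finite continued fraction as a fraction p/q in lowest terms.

Use the convergent recurrence hₖ = aₖ·hₖ₋₁ + hₖ₋₂ (and likewise for the denominators kₖ):
a_0 = 11: 11/1
a_1 = 1: 12/1
a_2 = 3: 47/4
a_3 = 5: 247/21
a_4 = 1: 294/25
a_5 = 1: 541/46
a_6 = 1: 835/71

835/71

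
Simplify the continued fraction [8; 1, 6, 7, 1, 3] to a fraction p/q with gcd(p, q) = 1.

a_0 = 8: 8/1
a_1 = 1: 9/1
a_2 = 6: 62/7
a_3 = 7: 443/50
a_4 = 1: 505/57
a_5 = 3: 1958/221

1958/221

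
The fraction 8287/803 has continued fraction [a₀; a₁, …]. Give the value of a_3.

8287 = 10·803 + 257, so a_0 = 10
803 = 3·257 + 32, so a_1 = 3
257 = 8·32 + 1, so a_2 = 8
32 = 32·1 + 0, so a_3 = 32

32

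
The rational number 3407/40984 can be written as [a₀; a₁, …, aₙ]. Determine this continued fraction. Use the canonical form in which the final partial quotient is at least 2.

[0; 12, 34, 14, 3, 2]

Repeatedly divide and take the remainder:
⌊3407/40984⌋ = 0, remainder 3407
⌊40984/3407⌋ = 12, remainder 100
⌊3407/100⌋ = 34, remainder 7
⌊100/7⌋ = 14, remainder 2
⌊7/2⌋ = 3, remainder 1
⌊2/1⌋ = 2, remainder 0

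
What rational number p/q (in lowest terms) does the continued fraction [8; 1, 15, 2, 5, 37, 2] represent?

Collapse the nested fraction from the inside out:
Start with 2.
37 + 1/(2/1) = 37 + 1/2 = 75/2
5 + 1/(75/2) = 5 + 2/75 = 377/75
2 + 1/(377/75) = 2 + 75/377 = 829/377
15 + 1/(829/377) = 15 + 377/829 = 12812/829
1 + 1/(12812/829) = 1 + 829/12812 = 13641/12812
8 + 1/(13641/12812) = 8 + 12812/13641 = 121940/13641

121940/13641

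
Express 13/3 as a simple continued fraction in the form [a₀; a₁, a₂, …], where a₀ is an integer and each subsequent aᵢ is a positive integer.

⌊13/3⌋ = 4, remainder 1
⌊3/1⌋ = 3, remainder 0

[4; 3]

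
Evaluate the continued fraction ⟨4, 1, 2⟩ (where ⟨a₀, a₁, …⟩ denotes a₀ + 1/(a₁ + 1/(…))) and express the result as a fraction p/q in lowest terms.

Starting at the tail and folding back:
Start with 2.
1 + 1/(2/1) = 1 + 1/2 = 3/2
4 + 1/(3/2) = 4 + 2/3 = 14/3

14/3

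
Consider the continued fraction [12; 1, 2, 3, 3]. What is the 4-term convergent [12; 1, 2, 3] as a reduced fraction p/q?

127/10

Start with 3.
2 + 1/(3/1) = 2 + 1/3 = 7/3
1 + 1/(7/3) = 1 + 3/7 = 10/7
12 + 1/(10/7) = 12 + 7/10 = 127/10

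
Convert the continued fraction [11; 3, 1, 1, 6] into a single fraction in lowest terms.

Work from the innermost term outward:
Start with 6.
1 + 1/(6/1) = 1 + 1/6 = 7/6
1 + 1/(7/6) = 1 + 6/7 = 13/7
3 + 1/(13/7) = 3 + 7/13 = 46/13
11 + 1/(46/13) = 11 + 13/46 = 519/46

519/46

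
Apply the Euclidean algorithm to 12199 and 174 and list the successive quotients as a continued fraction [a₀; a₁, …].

[70; 9, 6, 3]

⌊12199/174⌋ = 70, remainder 19
⌊174/19⌋ = 9, remainder 3
⌊19/3⌋ = 6, remainder 1
⌊3/1⌋ = 3, remainder 0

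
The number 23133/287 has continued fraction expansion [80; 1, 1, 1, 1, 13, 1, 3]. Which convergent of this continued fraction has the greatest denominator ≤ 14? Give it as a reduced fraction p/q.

403/5

a_0 = 80: 80/1  (≤ bound)
a_1 = 1: 81/1  (≤ bound)
a_2 = 1: 161/2  (≤ bound)
a_3 = 1: 242/3  (≤ bound)
a_4 = 1: 403/5  (≤ bound)
a_5 = 13: 5481/68  (> 14, stop)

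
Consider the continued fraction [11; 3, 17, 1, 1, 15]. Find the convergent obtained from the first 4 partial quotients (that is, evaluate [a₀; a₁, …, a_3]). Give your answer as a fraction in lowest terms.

Collapse the nested fraction from the inside out:
Start with 1.
17 + 1/(1/1) = 17 + 1/1 = 18/1
3 + 1/(18/1) = 3 + 1/18 = 55/18
11 + 1/(55/18) = 11 + 18/55 = 623/55

623/55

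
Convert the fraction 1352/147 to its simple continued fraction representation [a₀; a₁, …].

[9; 5, 14, 2]

1352 = 9·147 + 29, so a_0 = 9
147 = 5·29 + 2, so a_1 = 5
29 = 14·2 + 1, so a_2 = 14
2 = 2·1 + 0, so a_3 = 2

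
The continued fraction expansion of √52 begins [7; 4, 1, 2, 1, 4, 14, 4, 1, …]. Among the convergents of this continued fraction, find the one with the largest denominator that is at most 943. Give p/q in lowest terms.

649/90

a_0 = 7: 7/1  (≤ bound)
a_1 = 4: 29/4  (≤ bound)
a_2 = 1: 36/5  (≤ bound)
a_3 = 2: 101/14  (≤ bound)
a_4 = 1: 137/19  (≤ bound)
a_5 = 4: 649/90  (≤ bound)
a_6 = 14: 9223/1279  (> 943, stop)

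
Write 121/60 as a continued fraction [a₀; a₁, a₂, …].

[2; 60]

121 = 2·60 + 1, so a_0 = 2
60 = 60·1 + 0, so a_1 = 60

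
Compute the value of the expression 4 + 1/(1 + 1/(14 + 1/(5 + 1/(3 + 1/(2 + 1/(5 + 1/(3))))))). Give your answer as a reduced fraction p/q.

Compute successive convergents:
a_0 = 4: 4/1
a_1 = 1: 5/1
a_2 = 14: 74/15
a_3 = 5: 375/76
a_4 = 3: 1199/243
a_5 = 2: 2773/562
a_6 = 5: 15064/3053
a_7 = 3: 47965/9721

47965/9721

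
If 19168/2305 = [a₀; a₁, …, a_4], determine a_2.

Apply division with remainder until the remainder is 0:
⌊19168/2305⌋ = 8, remainder 728
⌊2305/728⌋ = 3, remainder 121
⌊728/121⌋ = 6, remainder 2

6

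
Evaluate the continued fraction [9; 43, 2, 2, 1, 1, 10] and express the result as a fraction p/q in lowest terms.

Compute successive convergents:
a_0 = 9: 9/1
a_1 = 43: 388/43
a_2 = 2: 785/87
a_3 = 2: 1958/217
a_4 = 1: 2743/304
a_5 = 1: 4701/521
a_6 = 10: 49753/5514

49753/5514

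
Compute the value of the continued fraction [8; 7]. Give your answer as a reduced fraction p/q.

57/7

a_0 = 8: 8/1
a_1 = 7: 57/7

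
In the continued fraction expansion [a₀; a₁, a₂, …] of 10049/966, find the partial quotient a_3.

10049 = 10·966 + 389, so a_0 = 10
966 = 2·389 + 188, so a_1 = 2
389 = 2·188 + 13, so a_2 = 2
188 = 14·13 + 6, so a_3 = 14

14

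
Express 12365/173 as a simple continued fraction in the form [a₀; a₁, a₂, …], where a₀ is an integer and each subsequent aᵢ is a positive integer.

12365 ÷ 173 → quotient 71, remainder 82
173 ÷ 82 → quotient 2, remainder 9
82 ÷ 9 → quotient 9, remainder 1
9 ÷ 1 → quotient 9, remainder 0

[71; 2, 9, 9]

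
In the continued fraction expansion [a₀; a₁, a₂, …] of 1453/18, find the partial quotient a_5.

Run the Euclidean algorithm, recording each quotient:
1453 = 80·18 + 13, so a_0 = 80
18 = 1·13 + 5, so a_1 = 1
13 = 2·5 + 3, so a_2 = 2
5 = 1·3 + 2, so a_3 = 1
3 = 1·2 + 1, so a_4 = 1
2 = 2·1 + 0, so a_5 = 2

2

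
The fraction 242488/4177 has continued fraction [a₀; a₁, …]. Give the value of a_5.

2

Apply division with remainder until the remainder is 0:
242488 = 58·4177 + 222, so a_0 = 58
4177 = 18·222 + 181, so a_1 = 18
222 = 1·181 + 41, so a_2 = 1
181 = 4·41 + 17, so a_3 = 4
41 = 2·17 + 7, so a_4 = 2
17 = 2·7 + 3, so a_5 = 2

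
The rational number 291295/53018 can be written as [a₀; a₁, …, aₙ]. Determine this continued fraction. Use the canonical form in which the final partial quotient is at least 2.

291295 = 5·53018 + 26205, so a_0 = 5
53018 = 2·26205 + 608, so a_1 = 2
26205 = 43·608 + 61, so a_2 = 43
608 = 9·61 + 59, so a_3 = 9
61 = 1·59 + 2, so a_4 = 1
59 = 29·2 + 1, so a_5 = 29
2 = 2·1 + 0, so a_6 = 2

[5; 2, 43, 9, 1, 29, 2]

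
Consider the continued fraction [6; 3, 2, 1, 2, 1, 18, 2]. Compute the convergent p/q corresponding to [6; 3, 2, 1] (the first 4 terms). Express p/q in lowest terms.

Collapse the nested fraction from the inside out:
Start with 1.
2 + 1/(1/1) = 2 + 1/1 = 3/1
3 + 1/(3/1) = 3 + 1/3 = 10/3
6 + 1/(10/3) = 6 + 3/10 = 63/10

63/10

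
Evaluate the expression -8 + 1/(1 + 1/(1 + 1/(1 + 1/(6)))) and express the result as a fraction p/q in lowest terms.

Use the convergent recurrence hₖ = aₖ·hₖ₋₁ + hₖ₋₂ (and likewise for the denominators kₖ):
a_0 = -8: -8/1
a_1 = 1: -7/1
a_2 = 1: -15/2
a_3 = 1: -22/3
a_4 = 6: -147/20

-147/20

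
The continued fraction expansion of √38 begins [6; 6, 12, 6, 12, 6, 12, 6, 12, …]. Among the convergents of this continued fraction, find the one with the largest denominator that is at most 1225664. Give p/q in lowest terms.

List convergents until the denominator exceeds the bound:
a_0 = 6: 6/1  (≤ bound)
a_1 = 6: 37/6  (≤ bound)
a_2 = 12: 450/73  (≤ bound)
a_3 = 6: 2737/444  (≤ bound)
a_4 = 12: 33294/5401  (≤ bound)
a_5 = 6: 202501/32850  (≤ bound)
a_6 = 12: 2463306/399601  (≤ bound)
a_7 = 6: 14982337/2430456  (> 1225664, stop)

2463306/399601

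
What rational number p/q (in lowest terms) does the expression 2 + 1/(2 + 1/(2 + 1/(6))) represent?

Start with 6.
2 + 1/(6/1) = 2 + 1/6 = 13/6
2 + 1/(13/6) = 2 + 6/13 = 32/13
2 + 1/(32/13) = 2 + 13/32 = 77/32

77/32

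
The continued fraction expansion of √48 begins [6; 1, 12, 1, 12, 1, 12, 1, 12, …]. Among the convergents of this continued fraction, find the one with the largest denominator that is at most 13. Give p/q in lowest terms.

90/13

List convergents until the denominator exceeds the bound:
a_0 = 6: 6/1  (≤ bound)
a_1 = 1: 7/1  (≤ bound)
a_2 = 12: 90/13  (≤ bound)
a_3 = 1: 97/14  (> 13, stop)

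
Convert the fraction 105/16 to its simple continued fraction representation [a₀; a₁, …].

105 ÷ 16 → quotient 6, remainder 9
16 ÷ 9 → quotient 1, remainder 7
9 ÷ 7 → quotient 1, remainder 2
7 ÷ 2 → quotient 3, remainder 1
2 ÷ 1 → quotient 2, remainder 0

[6; 1, 1, 3, 2]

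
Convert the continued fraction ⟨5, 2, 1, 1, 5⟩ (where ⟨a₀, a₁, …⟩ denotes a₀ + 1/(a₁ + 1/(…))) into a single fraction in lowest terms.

151/28

Start with 5.
1 + 1/(5/1) = 1 + 1/5 = 6/5
1 + 1/(6/5) = 1 + 5/6 = 11/6
2 + 1/(11/6) = 2 + 6/11 = 28/11
5 + 1/(28/11) = 5 + 11/28 = 151/28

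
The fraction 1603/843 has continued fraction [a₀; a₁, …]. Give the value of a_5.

1

1603 ÷ 843 → quotient 1, remainder 760
843 ÷ 760 → quotient 1, remainder 83
760 ÷ 83 → quotient 9, remainder 13
83 ÷ 13 → quotient 6, remainder 5
13 ÷ 5 → quotient 2, remainder 3
5 ÷ 3 → quotient 1, remainder 2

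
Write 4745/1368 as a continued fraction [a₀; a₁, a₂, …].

[3; 2, 7, 2, 4, 1, 7]

4745 ÷ 1368 → quotient 3, remainder 641
1368 ÷ 641 → quotient 2, remainder 86
641 ÷ 86 → quotient 7, remainder 39
86 ÷ 39 → quotient 2, remainder 8
39 ÷ 8 → quotient 4, remainder 7
8 ÷ 7 → quotient 1, remainder 1
7 ÷ 1 → quotient 7, remainder 0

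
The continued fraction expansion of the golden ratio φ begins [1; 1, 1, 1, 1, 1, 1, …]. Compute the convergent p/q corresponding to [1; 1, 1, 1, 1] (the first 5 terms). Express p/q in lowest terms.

Start with 1.
1 + 1/(1/1) = 1 + 1/1 = 2/1
1 + 1/(2/1) = 1 + 1/2 = 3/2
1 + 1/(3/2) = 1 + 2/3 = 5/3
1 + 1/(5/3) = 1 + 3/5 = 8/5

8/5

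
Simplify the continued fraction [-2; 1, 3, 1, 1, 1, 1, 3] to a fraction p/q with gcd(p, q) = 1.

-101/83

a_0 = -2: -2/1
a_1 = 1: -1/1
a_2 = 3: -5/4
a_3 = 1: -6/5
a_4 = 1: -11/9
a_5 = 1: -17/14
a_6 = 1: -28/23
a_7 = 3: -101/83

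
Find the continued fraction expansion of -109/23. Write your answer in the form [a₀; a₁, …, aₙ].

[-5; 3, 1, 5]

Repeatedly divide and take the remainder:
-109 = -5·23 + 6, so a_0 = -5
23 = 3·6 + 5, so a_1 = 3
6 = 1·5 + 1, so a_2 = 1
5 = 5·1 + 0, so a_3 = 5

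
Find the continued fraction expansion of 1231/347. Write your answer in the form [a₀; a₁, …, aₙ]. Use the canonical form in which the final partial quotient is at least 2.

[3; 1, 1, 4, 1, 3, 8]

1231 ÷ 347 → quotient 3, remainder 190
347 ÷ 190 → quotient 1, remainder 157
190 ÷ 157 → quotient 1, remainder 33
157 ÷ 33 → quotient 4, remainder 25
33 ÷ 25 → quotient 1, remainder 8
25 ÷ 8 → quotient 3, remainder 1
8 ÷ 1 → quotient 8, remainder 0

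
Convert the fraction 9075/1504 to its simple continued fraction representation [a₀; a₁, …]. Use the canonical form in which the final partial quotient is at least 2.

[6; 29, 2, 25]

9075 = 6·1504 + 51, so a_0 = 6
1504 = 29·51 + 25, so a_1 = 29
51 = 2·25 + 1, so a_2 = 2
25 = 25·1 + 0, so a_3 = 25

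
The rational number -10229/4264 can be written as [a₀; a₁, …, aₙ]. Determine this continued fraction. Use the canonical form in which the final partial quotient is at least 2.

[-3; 1, 1, 1, 1, 36, 2, 11]

Apply division with remainder until the remainder is 0:
-10229 = -3·4264 + 2563, so a_0 = -3
4264 = 1·2563 + 1701, so a_1 = 1
2563 = 1·1701 + 862, so a_2 = 1
1701 = 1·862 + 839, so a_3 = 1
862 = 1·839 + 23, so a_4 = 1
839 = 36·23 + 11, so a_5 = 36
23 = 2·11 + 1, so a_6 = 2
11 = 11·1 + 0, so a_7 = 11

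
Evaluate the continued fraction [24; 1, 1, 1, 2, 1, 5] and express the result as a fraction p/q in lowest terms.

a_0 = 24: 24/1
a_1 = 1: 25/1
a_2 = 1: 49/2
a_3 = 1: 74/3
a_4 = 2: 197/8
a_5 = 1: 271/11
a_6 = 5: 1552/63

1552/63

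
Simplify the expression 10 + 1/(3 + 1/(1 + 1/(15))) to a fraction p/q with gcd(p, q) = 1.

Start with 15.
1 + 1/(15/1) = 1 + 1/15 = 16/15
3 + 1/(16/15) = 3 + 15/16 = 63/16
10 + 1/(63/16) = 10 + 16/63 = 646/63

646/63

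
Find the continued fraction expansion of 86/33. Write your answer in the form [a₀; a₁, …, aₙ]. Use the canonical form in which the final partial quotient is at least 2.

Run the Euclidean algorithm, recording each quotient:
86 ÷ 33 → quotient 2, remainder 20
33 ÷ 20 → quotient 1, remainder 13
20 ÷ 13 → quotient 1, remainder 7
13 ÷ 7 → quotient 1, remainder 6
7 ÷ 6 → quotient 1, remainder 1
6 ÷ 1 → quotient 6, remainder 0

[2; 1, 1, 1, 1, 6]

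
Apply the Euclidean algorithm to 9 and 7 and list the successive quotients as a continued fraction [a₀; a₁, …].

⌊9/7⌋ = 1, remainder 2
⌊7/2⌋ = 3, remainder 1
⌊2/1⌋ = 2, remainder 0

[1; 3, 2]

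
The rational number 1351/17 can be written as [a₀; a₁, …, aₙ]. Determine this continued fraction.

[79; 2, 8]

Apply division with remainder until the remainder is 0:
1351 = 79·17 + 8, so a_0 = 79
17 = 2·8 + 1, so a_1 = 2
8 = 8·1 + 0, so a_2 = 8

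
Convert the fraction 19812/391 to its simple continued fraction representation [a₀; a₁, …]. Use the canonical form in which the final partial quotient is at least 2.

[50; 1, 2, 32, 4]

Run the Euclidean algorithm, recording each quotient:
19812 ÷ 391 → quotient 50, remainder 262
391 ÷ 262 → quotient 1, remainder 129
262 ÷ 129 → quotient 2, remainder 4
129 ÷ 4 → quotient 32, remainder 1
4 ÷ 1 → quotient 4, remainder 0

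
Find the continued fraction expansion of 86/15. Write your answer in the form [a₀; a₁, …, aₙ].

Run the Euclidean algorithm, recording each quotient:
⌊86/15⌋ = 5, remainder 11
⌊15/11⌋ = 1, remainder 4
⌊11/4⌋ = 2, remainder 3
⌊4/3⌋ = 1, remainder 1
⌊3/1⌋ = 3, remainder 0

[5; 1, 2, 1, 3]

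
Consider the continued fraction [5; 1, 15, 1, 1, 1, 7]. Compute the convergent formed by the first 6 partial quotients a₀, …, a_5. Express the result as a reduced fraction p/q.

297/50

a_0 = 5: 5/1
a_1 = 1: 6/1
a_2 = 15: 95/16
a_3 = 1: 101/17
a_4 = 1: 196/33
a_5 = 1: 297/50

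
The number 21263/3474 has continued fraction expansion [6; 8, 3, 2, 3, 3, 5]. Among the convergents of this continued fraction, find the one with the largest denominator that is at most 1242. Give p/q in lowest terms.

List convergents until the denominator exceeds the bound:
a_0 = 6: 6/1  (≤ bound)
a_1 = 8: 49/8  (≤ bound)
a_2 = 3: 153/25  (≤ bound)
a_3 = 2: 355/58  (≤ bound)
a_4 = 3: 1218/199  (≤ bound)
a_5 = 3: 4009/655  (≤ bound)
a_6 = 5: 21263/3474  (> 1242, stop)

4009/655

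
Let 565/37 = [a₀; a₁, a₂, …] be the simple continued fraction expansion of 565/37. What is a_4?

Apply division with remainder until the remainder is 0:
565 = 15·37 + 10, so a_0 = 15
37 = 3·10 + 7, so a_1 = 3
10 = 1·7 + 3, so a_2 = 1
7 = 2·3 + 1, so a_3 = 2
3 = 3·1 + 0, so a_4 = 3

3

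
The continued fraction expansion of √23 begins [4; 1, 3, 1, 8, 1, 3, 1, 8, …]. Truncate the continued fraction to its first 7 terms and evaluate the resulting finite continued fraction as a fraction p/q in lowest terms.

Start with 3.
1 + 1/(3/1) = 1 + 1/3 = 4/3
8 + 1/(4/3) = 8 + 3/4 = 35/4
1 + 1/(35/4) = 1 + 4/35 = 39/35
3 + 1/(39/35) = 3 + 35/39 = 152/39
1 + 1/(152/39) = 1 + 39/152 = 191/152
4 + 1/(191/152) = 4 + 152/191 = 916/191

916/191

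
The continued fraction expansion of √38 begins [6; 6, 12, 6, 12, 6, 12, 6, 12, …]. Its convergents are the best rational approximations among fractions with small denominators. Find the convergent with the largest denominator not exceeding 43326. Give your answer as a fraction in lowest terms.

202501/32850

List convergents until the denominator exceeds the bound:
a_0 = 6: 6/1  (≤ bound)
a_1 = 6: 37/6  (≤ bound)
a_2 = 12: 450/73  (≤ bound)
a_3 = 6: 2737/444  (≤ bound)
a_4 = 12: 33294/5401  (≤ bound)
a_5 = 6: 202501/32850  (≤ bound)
a_6 = 12: 2463306/399601  (> 43326, stop)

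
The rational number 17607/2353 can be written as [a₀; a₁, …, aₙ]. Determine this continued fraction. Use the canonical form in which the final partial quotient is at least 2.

17607 = 7·2353 + 1136, so a_0 = 7
2353 = 2·1136 + 81, so a_1 = 2
1136 = 14·81 + 2, so a_2 = 14
81 = 40·2 + 1, so a_3 = 40
2 = 2·1 + 0, so a_4 = 2

[7; 2, 14, 40, 2]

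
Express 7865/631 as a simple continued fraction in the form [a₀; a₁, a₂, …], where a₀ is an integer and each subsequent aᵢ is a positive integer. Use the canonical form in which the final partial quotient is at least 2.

Run the Euclidean algorithm, recording each quotient:
⌊7865/631⌋ = 12, remainder 293
⌊631/293⌋ = 2, remainder 45
⌊293/45⌋ = 6, remainder 23
⌊45/23⌋ = 1, remainder 22
⌊23/22⌋ = 1, remainder 1
⌊22/1⌋ = 22, remainder 0

[12; 2, 6, 1, 1, 22]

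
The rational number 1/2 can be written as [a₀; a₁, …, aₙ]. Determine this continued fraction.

Repeatedly divide and take the remainder:
1 = 0·2 + 1, so a_0 = 0
2 = 2·1 + 0, so a_1 = 2

[0; 2]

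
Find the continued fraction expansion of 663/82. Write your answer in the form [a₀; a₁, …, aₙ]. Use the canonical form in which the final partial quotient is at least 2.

[8; 11, 1, 2, 2]

663 = 8·82 + 7, so a_0 = 8
82 = 11·7 + 5, so a_1 = 11
7 = 1·5 + 2, so a_2 = 1
5 = 2·2 + 1, so a_3 = 2
2 = 2·1 + 0, so a_4 = 2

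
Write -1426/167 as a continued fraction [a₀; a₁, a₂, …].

Apply division with remainder until the remainder is 0:
-1426 = -9·167 + 77, so a_0 = -9
167 = 2·77 + 13, so a_1 = 2
77 = 5·13 + 12, so a_2 = 5
13 = 1·12 + 1, so a_3 = 1
12 = 12·1 + 0, so a_4 = 12

[-9; 2, 5, 1, 12]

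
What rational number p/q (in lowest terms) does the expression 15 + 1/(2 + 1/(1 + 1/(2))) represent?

Work from the innermost term outward:
Start with 2.
1 + 1/(2/1) = 1 + 1/2 = 3/2
2 + 1/(3/2) = 2 + 2/3 = 8/3
15 + 1/(8/3) = 15 + 3/8 = 123/8

123/8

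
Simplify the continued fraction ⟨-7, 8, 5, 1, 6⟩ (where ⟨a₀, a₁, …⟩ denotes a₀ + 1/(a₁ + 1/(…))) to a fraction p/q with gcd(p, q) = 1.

-2304/335

Compute successive convergents:
a_0 = -7: -7/1
a_1 = 8: -55/8
a_2 = 5: -282/41
a_3 = 1: -337/49
a_4 = 6: -2304/335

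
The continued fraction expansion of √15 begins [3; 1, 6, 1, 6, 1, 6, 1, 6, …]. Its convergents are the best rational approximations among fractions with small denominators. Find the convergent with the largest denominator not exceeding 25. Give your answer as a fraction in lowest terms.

31/8

a_0 = 3: 3/1  (≤ bound)
a_1 = 1: 4/1  (≤ bound)
a_2 = 6: 27/7  (≤ bound)
a_3 = 1: 31/8  (≤ bound)
a_4 = 6: 213/55  (> 25, stop)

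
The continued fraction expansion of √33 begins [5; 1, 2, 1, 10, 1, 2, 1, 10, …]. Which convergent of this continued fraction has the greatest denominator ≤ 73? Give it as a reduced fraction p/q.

a_0 = 5: 5/1  (≤ bound)
a_1 = 1: 6/1  (≤ bound)
a_2 = 2: 17/3  (≤ bound)
a_3 = 1: 23/4  (≤ bound)
a_4 = 10: 247/43  (≤ bound)
a_5 = 1: 270/47  (≤ bound)
a_6 = 2: 787/137  (> 73, stop)

270/47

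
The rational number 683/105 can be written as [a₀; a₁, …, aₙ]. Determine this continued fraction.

683 = 6·105 + 53, so a_0 = 6
105 = 1·53 + 52, so a_1 = 1
53 = 1·52 + 1, so a_2 = 1
52 = 52·1 + 0, so a_3 = 52

[6; 1, 1, 52]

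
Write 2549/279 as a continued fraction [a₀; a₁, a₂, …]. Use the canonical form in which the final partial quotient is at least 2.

Run the Euclidean algorithm, recording each quotient:
2549 = 9·279 + 38, so a_0 = 9
279 = 7·38 + 13, so a_1 = 7
38 = 2·13 + 12, so a_2 = 2
13 = 1·12 + 1, so a_3 = 1
12 = 12·1 + 0, so a_4 = 12

[9; 7, 2, 1, 12]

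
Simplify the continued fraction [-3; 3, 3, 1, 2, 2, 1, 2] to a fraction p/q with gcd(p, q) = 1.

-881/327

Start with 2.
1 + 1/(2/1) = 1 + 1/2 = 3/2
2 + 1/(3/2) = 2 + 2/3 = 8/3
2 + 1/(8/3) = 2 + 3/8 = 19/8
1 + 1/(19/8) = 1 + 8/19 = 27/19
3 + 1/(27/19) = 3 + 19/27 = 100/27
3 + 1/(100/27) = 3 + 27/100 = 327/100
-3 + 1/(327/100) = -3 + 100/327 = -881/327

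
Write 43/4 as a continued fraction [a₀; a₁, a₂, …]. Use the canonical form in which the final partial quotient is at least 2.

[10; 1, 3]

Run the Euclidean algorithm, recording each quotient:
43 = 10·4 + 3, so a_0 = 10
4 = 1·3 + 1, so a_1 = 1
3 = 3·1 + 0, so a_2 = 3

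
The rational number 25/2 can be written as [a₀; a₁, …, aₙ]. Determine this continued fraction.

Run the Euclidean algorithm, recording each quotient:
25 ÷ 2 → quotient 12, remainder 1
2 ÷ 1 → quotient 2, remainder 0

[12; 2]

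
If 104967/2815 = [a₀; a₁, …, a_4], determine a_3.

7

104967 ÷ 2815 → quotient 37, remainder 812
2815 ÷ 812 → quotient 3, remainder 379
812 ÷ 379 → quotient 2, remainder 54
379 ÷ 54 → quotient 7, remainder 1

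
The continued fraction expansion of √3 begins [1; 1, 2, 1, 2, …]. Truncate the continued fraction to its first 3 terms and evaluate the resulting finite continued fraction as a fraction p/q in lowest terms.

5/3

Build up convergents one term at a time:
a_0 = 1: 1/1
a_1 = 1: 2/1
a_2 = 2: 5/3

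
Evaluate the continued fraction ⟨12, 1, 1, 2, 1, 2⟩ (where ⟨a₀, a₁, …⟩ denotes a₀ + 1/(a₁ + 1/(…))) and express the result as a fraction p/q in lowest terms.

a_0 = 12: 12/1
a_1 = 1: 13/1
a_2 = 1: 25/2
a_3 = 2: 63/5
a_4 = 1: 88/7
a_5 = 2: 239/19

239/19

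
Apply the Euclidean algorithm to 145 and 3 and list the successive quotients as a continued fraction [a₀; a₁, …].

[48; 3]

⌊145/3⌋ = 48, remainder 1
⌊3/1⌋ = 3, remainder 0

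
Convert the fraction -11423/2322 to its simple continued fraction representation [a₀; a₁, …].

[-5; 12, 2, 2, 1, 1, 15]

Run the Euclidean algorithm, recording each quotient:
-11423 = -5·2322 + 187, so a_0 = -5
2322 = 12·187 + 78, so a_1 = 12
187 = 2·78 + 31, so a_2 = 2
78 = 2·31 + 16, so a_3 = 2
31 = 1·16 + 15, so a_4 = 1
16 = 1·15 + 1, so a_5 = 1
15 = 15·1 + 0, so a_6 = 15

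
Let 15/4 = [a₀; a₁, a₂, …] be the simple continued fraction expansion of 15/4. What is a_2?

15 = 3·4 + 3, so a_0 = 3
4 = 1·3 + 1, so a_1 = 1
3 = 3·1 + 0, so a_2 = 3

3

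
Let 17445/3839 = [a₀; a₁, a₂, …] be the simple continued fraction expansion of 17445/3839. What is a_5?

6

Run the Euclidean algorithm, recording each quotient:
⌊17445/3839⌋ = 4, remainder 2089
⌊3839/2089⌋ = 1, remainder 1750
⌊2089/1750⌋ = 1, remainder 339
⌊1750/339⌋ = 5, remainder 55
⌊339/55⌋ = 6, remainder 9
⌊55/9⌋ = 6, remainder 1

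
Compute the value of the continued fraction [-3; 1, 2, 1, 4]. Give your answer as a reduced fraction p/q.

Build up convergents one term at a time:
a_0 = -3: -3/1
a_1 = 1: -2/1
a_2 = 2: -7/3
a_3 = 1: -9/4
a_4 = 4: -43/19

-43/19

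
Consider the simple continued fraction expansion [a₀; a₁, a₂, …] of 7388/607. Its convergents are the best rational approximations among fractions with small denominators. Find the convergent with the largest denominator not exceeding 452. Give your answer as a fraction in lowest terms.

a_0 = 12: 12/1  (≤ bound)
a_1 = 5: 61/5  (≤ bound)
a_2 = 1: 73/6  (≤ bound)
a_3 = 5: 426/35  (≤ bound)
a_4 = 8: 3481/286  (≤ bound)
a_5 = 2: 7388/607  (> 452, stop)

3481/286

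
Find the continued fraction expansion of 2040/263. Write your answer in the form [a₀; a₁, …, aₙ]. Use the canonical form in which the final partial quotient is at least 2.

[7; 1, 3, 9, 7]

⌊2040/263⌋ = 7, remainder 199
⌊263/199⌋ = 1, remainder 64
⌊199/64⌋ = 3, remainder 7
⌊64/7⌋ = 9, remainder 1
⌊7/1⌋ = 7, remainder 0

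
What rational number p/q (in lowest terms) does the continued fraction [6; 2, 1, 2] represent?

51/8

Start with 2.
1 + 1/(2/1) = 1 + 1/2 = 3/2
2 + 1/(3/2) = 2 + 2/3 = 8/3
6 + 1/(8/3) = 6 + 3/8 = 51/8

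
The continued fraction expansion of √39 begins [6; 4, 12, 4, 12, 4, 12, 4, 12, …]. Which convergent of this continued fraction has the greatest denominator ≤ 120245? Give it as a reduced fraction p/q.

62425/9996

a_0 = 6: 6/1  (≤ bound)
a_1 = 4: 25/4  (≤ bound)
a_2 = 12: 306/49  (≤ bound)
a_3 = 4: 1249/200  (≤ bound)
a_4 = 12: 15294/2449  (≤ bound)
a_5 = 4: 62425/9996  (≤ bound)
a_6 = 12: 764394/122401  (> 120245, stop)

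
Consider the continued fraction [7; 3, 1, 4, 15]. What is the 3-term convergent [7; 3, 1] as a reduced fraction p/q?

a_0 = 7: 7/1
a_1 = 3: 22/3
a_2 = 1: 29/4

29/4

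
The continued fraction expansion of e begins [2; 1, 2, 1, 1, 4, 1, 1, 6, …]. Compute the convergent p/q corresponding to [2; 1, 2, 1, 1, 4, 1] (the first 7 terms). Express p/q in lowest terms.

a_0 = 2: 2/1
a_1 = 1: 3/1
a_2 = 2: 8/3
a_3 = 1: 11/4
a_4 = 1: 19/7
a_5 = 4: 87/32
a_6 = 1: 106/39

106/39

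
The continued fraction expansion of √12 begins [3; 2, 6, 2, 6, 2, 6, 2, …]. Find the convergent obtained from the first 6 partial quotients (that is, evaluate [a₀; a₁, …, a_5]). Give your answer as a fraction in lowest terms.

1351/390

a_0 = 3: 3/1
a_1 = 2: 7/2
a_2 = 6: 45/13
a_3 = 2: 97/28
a_4 = 6: 627/181
a_5 = 2: 1351/390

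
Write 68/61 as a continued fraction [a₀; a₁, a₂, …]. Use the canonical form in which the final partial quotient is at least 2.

[1; 8, 1, 2, 2]

68 = 1·61 + 7, so a_0 = 1
61 = 8·7 + 5, so a_1 = 8
7 = 1·5 + 2, so a_2 = 1
5 = 2·2 + 1, so a_3 = 2
2 = 2·1 + 0, so a_4 = 2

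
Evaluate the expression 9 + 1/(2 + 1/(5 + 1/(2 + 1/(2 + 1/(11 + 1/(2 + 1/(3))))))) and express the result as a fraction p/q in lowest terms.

Start with 3.
2 + 1/(3/1) = 2 + 1/3 = 7/3
11 + 1/(7/3) = 11 + 3/7 = 80/7
2 + 1/(80/7) = 2 + 7/80 = 167/80
2 + 1/(167/80) = 2 + 80/167 = 414/167
5 + 1/(414/167) = 5 + 167/414 = 2237/414
2 + 1/(2237/414) = 2 + 414/2237 = 4888/2237
9 + 1/(4888/2237) = 9 + 2237/4888 = 46229/4888

46229/4888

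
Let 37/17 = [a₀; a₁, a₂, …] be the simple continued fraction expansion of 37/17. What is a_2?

Apply division with remainder until the remainder is 0:
37 ÷ 17 → quotient 2, remainder 3
17 ÷ 3 → quotient 5, remainder 2
3 ÷ 2 → quotient 1, remainder 1

1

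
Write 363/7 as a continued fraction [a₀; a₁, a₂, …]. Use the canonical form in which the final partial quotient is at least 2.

[51; 1, 6]

363 = 51·7 + 6, so a_0 = 51
7 = 1·6 + 1, so a_1 = 1
6 = 6·1 + 0, so a_2 = 6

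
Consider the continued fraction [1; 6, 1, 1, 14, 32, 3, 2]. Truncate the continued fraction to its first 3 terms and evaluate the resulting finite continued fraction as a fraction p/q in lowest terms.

Start with 1.
6 + 1/(1/1) = 6 + 1/1 = 7/1
1 + 1/(7/1) = 1 + 1/7 = 8/7

8/7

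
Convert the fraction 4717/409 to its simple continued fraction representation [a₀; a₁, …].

Apply division with remainder until the remainder is 0:
⌊4717/409⌋ = 11, remainder 218
⌊409/218⌋ = 1, remainder 191
⌊218/191⌋ = 1, remainder 27
⌊191/27⌋ = 7, remainder 2
⌊27/2⌋ = 13, remainder 1
⌊2/1⌋ = 2, remainder 0

[11; 1, 1, 7, 13, 2]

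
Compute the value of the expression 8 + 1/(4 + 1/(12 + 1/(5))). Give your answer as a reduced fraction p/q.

2053/249

Starting at the tail and folding back:
Start with 5.
12 + 1/(5/1) = 12 + 1/5 = 61/5
4 + 1/(61/5) = 4 + 5/61 = 249/61
8 + 1/(249/61) = 8 + 61/249 = 2053/249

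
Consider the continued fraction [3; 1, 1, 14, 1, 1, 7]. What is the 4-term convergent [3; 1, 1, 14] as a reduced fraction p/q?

Start with 14.
1 + 1/(14/1) = 1 + 1/14 = 15/14
1 + 1/(15/14) = 1 + 14/15 = 29/15
3 + 1/(29/15) = 3 + 15/29 = 102/29

102/29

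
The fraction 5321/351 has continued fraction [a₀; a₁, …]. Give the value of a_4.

2

Run the Euclidean algorithm, recording each quotient:
5321 = 15·351 + 56, so a_0 = 15
351 = 6·56 + 15, so a_1 = 6
56 = 3·15 + 11, so a_2 = 3
15 = 1·11 + 4, so a_3 = 1
11 = 2·4 + 3, so a_4 = 2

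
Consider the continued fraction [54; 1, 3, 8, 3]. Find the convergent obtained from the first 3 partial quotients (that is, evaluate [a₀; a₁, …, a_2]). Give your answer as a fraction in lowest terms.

Start with 3.
1 + 1/(3/1) = 1 + 1/3 = 4/3
54 + 1/(4/3) = 54 + 3/4 = 219/4

219/4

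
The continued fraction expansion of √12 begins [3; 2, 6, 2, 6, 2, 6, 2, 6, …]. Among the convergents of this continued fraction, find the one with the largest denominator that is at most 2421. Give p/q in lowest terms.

List convergents until the denominator exceeds the bound:
a_0 = 3: 3/1  (≤ bound)
a_1 = 2: 7/2  (≤ bound)
a_2 = 6: 45/13  (≤ bound)
a_3 = 2: 97/28  (≤ bound)
a_4 = 6: 627/181  (≤ bound)
a_5 = 2: 1351/390  (≤ bound)
a_6 = 6: 8733/2521  (> 2421, stop)

1351/390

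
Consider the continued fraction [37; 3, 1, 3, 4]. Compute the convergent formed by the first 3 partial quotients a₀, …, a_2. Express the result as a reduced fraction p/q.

Starting at the tail and folding back:
Start with 1.
3 + 1/(1/1) = 3 + 1/1 = 4/1
37 + 1/(4/1) = 37 + 1/4 = 149/4

149/4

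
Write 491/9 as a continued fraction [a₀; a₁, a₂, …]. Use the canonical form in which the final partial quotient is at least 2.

[54; 1, 1, 4]

491 = 54·9 + 5, so a_0 = 54
9 = 1·5 + 4, so a_1 = 1
5 = 1·4 + 1, so a_2 = 1
4 = 4·1 + 0, so a_3 = 4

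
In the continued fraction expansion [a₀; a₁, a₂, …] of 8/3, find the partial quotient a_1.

Apply division with remainder until the remainder is 0:
8 = 2·3 + 2, so a_0 = 2
3 = 1·2 + 1, so a_1 = 1

1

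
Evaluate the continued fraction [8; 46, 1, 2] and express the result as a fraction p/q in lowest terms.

1123/140

a_0 = 8: 8/1
a_1 = 46: 369/46
a_2 = 1: 377/47
a_3 = 2: 1123/140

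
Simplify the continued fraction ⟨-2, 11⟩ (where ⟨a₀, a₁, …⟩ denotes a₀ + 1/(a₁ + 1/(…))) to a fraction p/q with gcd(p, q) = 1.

-21/11

Build up convergents one term at a time:
a_0 = -2: -2/1
a_1 = 11: -21/11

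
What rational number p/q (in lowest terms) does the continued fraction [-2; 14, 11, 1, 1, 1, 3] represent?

-3478/1803

Start with 3.
1 + 1/(3/1) = 1 + 1/3 = 4/3
1 + 1/(4/3) = 1 + 3/4 = 7/4
1 + 1/(7/4) = 1 + 4/7 = 11/7
11 + 1/(11/7) = 11 + 7/11 = 128/11
14 + 1/(128/11) = 14 + 11/128 = 1803/128
-2 + 1/(1803/128) = -2 + 128/1803 = -3478/1803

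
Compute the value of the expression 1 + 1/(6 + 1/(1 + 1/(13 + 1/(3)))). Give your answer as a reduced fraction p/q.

341/298

a_0 = 1: 1/1
a_1 = 6: 7/6
a_2 = 1: 8/7
a_3 = 13: 111/97
a_4 = 3: 341/298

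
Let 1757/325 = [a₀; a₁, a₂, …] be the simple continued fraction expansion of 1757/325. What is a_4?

1757 ÷ 325 → quotient 5, remainder 132
325 ÷ 132 → quotient 2, remainder 61
132 ÷ 61 → quotient 2, remainder 10
61 ÷ 10 → quotient 6, remainder 1
10 ÷ 1 → quotient 10, remainder 0

10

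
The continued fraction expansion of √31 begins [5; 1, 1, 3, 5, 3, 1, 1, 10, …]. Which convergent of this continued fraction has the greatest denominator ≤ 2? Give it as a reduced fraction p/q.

11/2

a_0 = 5: 5/1  (≤ bound)
a_1 = 1: 6/1  (≤ bound)
a_2 = 1: 11/2  (≤ bound)
a_3 = 3: 39/7  (> 2, stop)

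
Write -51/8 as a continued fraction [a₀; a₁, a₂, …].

⌊-51/8⌋ = -7, remainder 5
⌊8/5⌋ = 1, remainder 3
⌊5/3⌋ = 1, remainder 2
⌊3/2⌋ = 1, remainder 1
⌊2/1⌋ = 2, remainder 0

[-7; 1, 1, 1, 2]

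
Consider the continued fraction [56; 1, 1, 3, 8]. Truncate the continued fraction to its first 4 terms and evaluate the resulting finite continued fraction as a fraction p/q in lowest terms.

Compute successive convergents:
a_0 = 56: 56/1
a_1 = 1: 57/1
a_2 = 1: 113/2
a_3 = 3: 396/7

396/7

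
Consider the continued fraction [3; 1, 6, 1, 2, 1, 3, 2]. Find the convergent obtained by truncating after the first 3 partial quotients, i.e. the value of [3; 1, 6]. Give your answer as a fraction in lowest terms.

Start with 6.
1 + 1/(6/1) = 1 + 1/6 = 7/6
3 + 1/(7/6) = 3 + 6/7 = 27/7

27/7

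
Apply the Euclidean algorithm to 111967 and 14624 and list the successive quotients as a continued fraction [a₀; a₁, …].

Run the Euclidean algorithm, recording each quotient:
111967 = 7·14624 + 9599, so a_0 = 7
14624 = 1·9599 + 5025, so a_1 = 1
9599 = 1·5025 + 4574, so a_2 = 1
5025 = 1·4574 + 451, so a_3 = 1
4574 = 10·451 + 64, so a_4 = 10
451 = 7·64 + 3, so a_5 = 7
64 = 21·3 + 1, so a_6 = 21
3 = 3·1 + 0, so a_7 = 3

[7; 1, 1, 1, 10, 7, 21, 3]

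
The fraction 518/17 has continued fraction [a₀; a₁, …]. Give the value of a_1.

2

⌊518/17⌋ = 30, remainder 8
⌊17/8⌋ = 2, remainder 1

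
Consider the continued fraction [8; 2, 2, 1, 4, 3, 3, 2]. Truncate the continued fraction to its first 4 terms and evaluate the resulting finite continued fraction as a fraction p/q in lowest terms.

59/7

a_0 = 8: 8/1
a_1 = 2: 17/2
a_2 = 2: 42/5
a_3 = 1: 59/7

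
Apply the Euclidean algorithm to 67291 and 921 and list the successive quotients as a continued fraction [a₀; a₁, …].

[73; 15, 1, 7, 3, 2]

67291 ÷ 921 → quotient 73, remainder 58
921 ÷ 58 → quotient 15, remainder 51
58 ÷ 51 → quotient 1, remainder 7
51 ÷ 7 → quotient 7, remainder 2
7 ÷ 2 → quotient 3, remainder 1
2 ÷ 1 → quotient 2, remainder 0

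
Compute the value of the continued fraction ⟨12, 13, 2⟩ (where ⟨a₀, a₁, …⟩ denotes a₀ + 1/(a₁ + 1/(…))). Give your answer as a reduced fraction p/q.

Work from the innermost term outward:
Start with 2.
13 + 1/(2/1) = 13 + 1/2 = 27/2
12 + 1/(27/2) = 12 + 2/27 = 326/27

326/27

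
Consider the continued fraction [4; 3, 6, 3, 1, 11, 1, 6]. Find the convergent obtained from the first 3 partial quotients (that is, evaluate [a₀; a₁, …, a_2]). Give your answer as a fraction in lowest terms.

82/19

Starting at the tail and folding back:
Start with 6.
3 + 1/(6/1) = 3 + 1/6 = 19/6
4 + 1/(19/6) = 4 + 6/19 = 82/19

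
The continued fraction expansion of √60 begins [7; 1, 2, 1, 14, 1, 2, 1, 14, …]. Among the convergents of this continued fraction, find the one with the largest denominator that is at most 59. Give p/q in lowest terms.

List convergents until the denominator exceeds the bound:
a_0 = 7: 7/1  (≤ bound)
a_1 = 1: 8/1  (≤ bound)
a_2 = 2: 23/3  (≤ bound)
a_3 = 1: 31/4  (≤ bound)
a_4 = 14: 457/59  (≤ bound)
a_5 = 1: 488/63  (> 59, stop)

457/59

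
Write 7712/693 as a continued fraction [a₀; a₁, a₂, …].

7712 ÷ 693 → quotient 11, remainder 89
693 ÷ 89 → quotient 7, remainder 70
89 ÷ 70 → quotient 1, remainder 19
70 ÷ 19 → quotient 3, remainder 13
19 ÷ 13 → quotient 1, remainder 6
13 ÷ 6 → quotient 2, remainder 1
6 ÷ 1 → quotient 6, remainder 0

[11; 7, 1, 3, 1, 2, 6]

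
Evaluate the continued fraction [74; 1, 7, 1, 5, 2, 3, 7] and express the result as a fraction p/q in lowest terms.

217247/2901

Start with 7.
3 + 1/(7/1) = 3 + 1/7 = 22/7
2 + 1/(22/7) = 2 + 7/22 = 51/22
5 + 1/(51/22) = 5 + 22/51 = 277/51
1 + 1/(277/51) = 1 + 51/277 = 328/277
7 + 1/(328/277) = 7 + 277/328 = 2573/328
1 + 1/(2573/328) = 1 + 328/2573 = 2901/2573
74 + 1/(2901/2573) = 74 + 2573/2901 = 217247/2901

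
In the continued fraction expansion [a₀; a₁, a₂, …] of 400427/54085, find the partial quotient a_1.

2

400427 ÷ 54085 → quotient 7, remainder 21832
54085 ÷ 21832 → quotient 2, remainder 10421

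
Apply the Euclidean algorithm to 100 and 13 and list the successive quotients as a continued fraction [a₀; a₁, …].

[7; 1, 2, 4]

100 ÷ 13 → quotient 7, remainder 9
13 ÷ 9 → quotient 1, remainder 4
9 ÷ 4 → quotient 2, remainder 1
4 ÷ 1 → quotient 4, remainder 0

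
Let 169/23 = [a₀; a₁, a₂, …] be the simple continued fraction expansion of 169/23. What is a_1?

2

Run the Euclidean algorithm, recording each quotient:
169 ÷ 23 → quotient 7, remainder 8
23 ÷ 8 → quotient 2, remainder 7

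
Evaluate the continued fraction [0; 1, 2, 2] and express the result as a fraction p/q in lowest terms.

a_0 = 0: 0/1
a_1 = 1: 1/1
a_2 = 2: 2/3
a_3 = 2: 5/7

5/7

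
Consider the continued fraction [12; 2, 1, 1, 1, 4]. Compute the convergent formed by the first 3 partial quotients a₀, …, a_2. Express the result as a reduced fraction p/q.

37/3

a_0 = 12: 12/1
a_1 = 2: 25/2
a_2 = 1: 37/3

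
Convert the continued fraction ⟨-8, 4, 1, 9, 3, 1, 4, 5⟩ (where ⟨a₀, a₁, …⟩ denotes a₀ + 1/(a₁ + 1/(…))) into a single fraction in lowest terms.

-38832/4981

Collapse the nested fraction from the inside out:
Start with 5.
4 + 1/(5/1) = 4 + 1/5 = 21/5
1 + 1/(21/5) = 1 + 5/21 = 26/21
3 + 1/(26/21) = 3 + 21/26 = 99/26
9 + 1/(99/26) = 9 + 26/99 = 917/99
1 + 1/(917/99) = 1 + 99/917 = 1016/917
4 + 1/(1016/917) = 4 + 917/1016 = 4981/1016
-8 + 1/(4981/1016) = -8 + 1016/4981 = -38832/4981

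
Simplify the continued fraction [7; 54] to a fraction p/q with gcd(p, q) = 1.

379/54

Use the convergent recurrence hₖ = aₖ·hₖ₋₁ + hₖ₋₂ (and likewise for the denominators kₖ):
a_0 = 7: 7/1
a_1 = 54: 379/54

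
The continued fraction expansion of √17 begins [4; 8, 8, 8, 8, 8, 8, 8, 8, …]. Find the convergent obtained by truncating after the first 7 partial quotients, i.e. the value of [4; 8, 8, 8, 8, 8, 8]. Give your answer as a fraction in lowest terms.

Start with 8.
8 + 1/(8/1) = 8 + 1/8 = 65/8
8 + 1/(65/8) = 8 + 8/65 = 528/65
8 + 1/(528/65) = 8 + 65/528 = 4289/528
8 + 1/(4289/528) = 8 + 528/4289 = 34840/4289
8 + 1/(34840/4289) = 8 + 4289/34840 = 283009/34840
4 + 1/(283009/34840) = 4 + 34840/283009 = 1166876/283009

1166876/283009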